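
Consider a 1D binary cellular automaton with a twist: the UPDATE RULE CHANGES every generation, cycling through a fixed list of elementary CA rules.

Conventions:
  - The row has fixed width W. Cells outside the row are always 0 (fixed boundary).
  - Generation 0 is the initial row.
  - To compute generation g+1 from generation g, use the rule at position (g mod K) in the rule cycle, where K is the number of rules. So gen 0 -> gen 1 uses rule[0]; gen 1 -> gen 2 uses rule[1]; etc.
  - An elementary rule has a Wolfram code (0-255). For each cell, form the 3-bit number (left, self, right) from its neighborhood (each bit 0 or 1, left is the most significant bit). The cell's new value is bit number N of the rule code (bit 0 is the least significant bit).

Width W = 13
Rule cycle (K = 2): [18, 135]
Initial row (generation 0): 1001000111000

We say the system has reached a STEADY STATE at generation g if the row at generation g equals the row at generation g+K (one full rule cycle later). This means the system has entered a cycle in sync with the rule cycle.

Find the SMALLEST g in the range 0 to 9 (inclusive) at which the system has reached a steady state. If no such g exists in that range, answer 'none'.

Gen 0: 1001000111000
Gen 1 (rule 18): 0110101000100
Gen 2 (rule 135): 1000101011101
Gen 3 (rule 18): 0101000000000
Gen 4 (rule 135): 1101011111111
Gen 5 (rule 18): 0000000000000
Gen 6 (rule 135): 1111111111111
Gen 7 (rule 18): 0000000000000
Gen 8 (rule 135): 1111111111111
Gen 9 (rule 18): 0000000000000
Gen 10 (rule 135): 1111111111111
Gen 11 (rule 18): 0000000000000

Answer: 5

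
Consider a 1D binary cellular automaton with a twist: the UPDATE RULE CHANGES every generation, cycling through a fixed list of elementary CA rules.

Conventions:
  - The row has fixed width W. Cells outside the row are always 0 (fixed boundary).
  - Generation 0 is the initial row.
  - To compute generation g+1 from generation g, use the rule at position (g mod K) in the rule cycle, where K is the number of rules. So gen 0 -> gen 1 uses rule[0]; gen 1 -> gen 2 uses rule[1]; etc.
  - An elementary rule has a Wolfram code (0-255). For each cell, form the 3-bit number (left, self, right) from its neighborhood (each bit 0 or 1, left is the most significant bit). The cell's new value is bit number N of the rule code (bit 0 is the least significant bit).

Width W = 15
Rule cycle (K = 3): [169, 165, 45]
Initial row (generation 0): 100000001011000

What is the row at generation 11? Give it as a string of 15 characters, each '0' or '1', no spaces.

Gen 0: 100000001011000
Gen 1 (rule 169): 001111100110011
Gen 2 (rule 165): 100111000000000
Gen 3 (rule 45): 100100011111111
Gen 4 (rule 169): 000001011111110
Gen 5 (rule 165): 111101101111100
Gen 6 (rule 45): 100011011000001
Gen 7 (rule 169): 001010110011100
Gen 8 (rule 165): 101111000001001
Gen 9 (rule 45): 111000011101001
Gen 10 (rule 169): 110011011010000
Gen 11 (rule 165): 000000100110111

Answer: 000000100110111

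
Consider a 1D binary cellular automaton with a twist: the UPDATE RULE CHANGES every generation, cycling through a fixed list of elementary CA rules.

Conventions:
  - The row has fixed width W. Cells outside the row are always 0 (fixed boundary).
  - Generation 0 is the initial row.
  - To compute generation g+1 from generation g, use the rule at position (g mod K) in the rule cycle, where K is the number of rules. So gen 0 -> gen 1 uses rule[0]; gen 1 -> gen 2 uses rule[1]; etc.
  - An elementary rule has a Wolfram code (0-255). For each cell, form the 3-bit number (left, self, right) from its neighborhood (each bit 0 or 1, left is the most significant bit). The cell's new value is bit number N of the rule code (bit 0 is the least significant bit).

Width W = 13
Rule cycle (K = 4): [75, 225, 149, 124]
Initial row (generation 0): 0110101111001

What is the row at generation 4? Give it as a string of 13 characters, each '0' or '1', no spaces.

Answer: 0000100011101

Derivation:
Gen 0: 0110101111001
Gen 1 (rule 75): 1110001001010
Gen 2 (rule 225): 0110100000100
Gen 3 (rule 149): 0000111110111
Gen 4 (rule 124): 0000100011101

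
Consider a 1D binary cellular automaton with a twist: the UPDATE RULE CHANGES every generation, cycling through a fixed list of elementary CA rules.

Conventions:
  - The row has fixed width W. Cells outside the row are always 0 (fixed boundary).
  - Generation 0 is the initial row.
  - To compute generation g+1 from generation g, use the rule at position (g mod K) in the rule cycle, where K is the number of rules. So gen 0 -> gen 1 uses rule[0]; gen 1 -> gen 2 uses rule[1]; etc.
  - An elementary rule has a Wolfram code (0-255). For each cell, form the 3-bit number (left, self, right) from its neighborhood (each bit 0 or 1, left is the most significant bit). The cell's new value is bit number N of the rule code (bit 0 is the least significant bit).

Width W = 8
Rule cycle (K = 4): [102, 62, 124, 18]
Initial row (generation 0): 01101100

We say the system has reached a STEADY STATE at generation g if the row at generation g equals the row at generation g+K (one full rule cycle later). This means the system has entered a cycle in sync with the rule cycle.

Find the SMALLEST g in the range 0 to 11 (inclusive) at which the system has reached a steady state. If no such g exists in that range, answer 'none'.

Answer: 4

Derivation:
Gen 0: 01101100
Gen 1 (rule 102): 10110100
Gen 2 (rule 62): 11101110
Gen 3 (rule 124): 10111011
Gen 4 (rule 18): 00000000
Gen 5 (rule 102): 00000000
Gen 6 (rule 62): 00000000
Gen 7 (rule 124): 00000000
Gen 8 (rule 18): 00000000
Gen 9 (rule 102): 00000000
Gen 10 (rule 62): 00000000
Gen 11 (rule 124): 00000000
Gen 12 (rule 18): 00000000
Gen 13 (rule 102): 00000000
Gen 14 (rule 62): 00000000
Gen 15 (rule 124): 00000000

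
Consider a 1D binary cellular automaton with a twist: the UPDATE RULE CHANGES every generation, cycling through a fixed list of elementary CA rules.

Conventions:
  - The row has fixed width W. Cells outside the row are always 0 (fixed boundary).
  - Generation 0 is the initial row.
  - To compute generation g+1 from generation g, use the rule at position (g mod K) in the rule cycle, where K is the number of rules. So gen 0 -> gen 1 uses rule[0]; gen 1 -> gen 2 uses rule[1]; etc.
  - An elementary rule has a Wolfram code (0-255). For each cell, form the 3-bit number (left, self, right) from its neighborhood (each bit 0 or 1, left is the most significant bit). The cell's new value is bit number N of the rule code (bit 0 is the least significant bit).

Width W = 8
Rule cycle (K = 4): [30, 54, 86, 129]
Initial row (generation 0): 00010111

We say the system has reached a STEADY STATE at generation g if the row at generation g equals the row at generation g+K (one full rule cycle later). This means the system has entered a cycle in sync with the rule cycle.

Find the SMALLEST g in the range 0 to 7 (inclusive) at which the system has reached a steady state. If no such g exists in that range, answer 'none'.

Gen 0: 00010111
Gen 1 (rule 30): 00110100
Gen 2 (rule 54): 01001110
Gen 3 (rule 86): 11110011
Gen 4 (rule 129): 01100000
Gen 5 (rule 30): 11010000
Gen 6 (rule 54): 00111000
Gen 7 (rule 86): 01001100
Gen 8 (rule 129): 00000001
Gen 9 (rule 30): 00000011
Gen 10 (rule 54): 00000100
Gen 11 (rule 86): 00001110

Answer: none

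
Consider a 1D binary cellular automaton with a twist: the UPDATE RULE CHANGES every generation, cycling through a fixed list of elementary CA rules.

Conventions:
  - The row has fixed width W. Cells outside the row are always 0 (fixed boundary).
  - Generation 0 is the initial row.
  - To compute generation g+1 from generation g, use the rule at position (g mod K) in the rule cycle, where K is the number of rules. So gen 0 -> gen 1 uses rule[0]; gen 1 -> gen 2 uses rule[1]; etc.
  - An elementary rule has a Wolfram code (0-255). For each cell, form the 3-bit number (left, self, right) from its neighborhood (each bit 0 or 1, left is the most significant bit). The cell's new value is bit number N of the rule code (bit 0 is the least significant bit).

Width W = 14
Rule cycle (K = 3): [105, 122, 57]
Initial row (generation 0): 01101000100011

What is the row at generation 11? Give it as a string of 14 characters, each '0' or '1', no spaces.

Gen 0: 01101000100011
Gen 1 (rule 105): 01110010001011
Gen 2 (rule 122): 11011101010111
Gen 3 (rule 57): 10110010101100
Gen 4 (rule 105): 01110001011101
Gen 5 (rule 122): 11011010110110
Gen 6 (rule 57): 10110101101101
Gen 7 (rule 105): 01111011111110
Gen 8 (rule 122): 11001110000011
Gen 9 (rule 57): 10101001111010
Gen 10 (rule 105): 01010001001100
Gen 11 (rule 122): 10101010111110

Answer: 10101010111110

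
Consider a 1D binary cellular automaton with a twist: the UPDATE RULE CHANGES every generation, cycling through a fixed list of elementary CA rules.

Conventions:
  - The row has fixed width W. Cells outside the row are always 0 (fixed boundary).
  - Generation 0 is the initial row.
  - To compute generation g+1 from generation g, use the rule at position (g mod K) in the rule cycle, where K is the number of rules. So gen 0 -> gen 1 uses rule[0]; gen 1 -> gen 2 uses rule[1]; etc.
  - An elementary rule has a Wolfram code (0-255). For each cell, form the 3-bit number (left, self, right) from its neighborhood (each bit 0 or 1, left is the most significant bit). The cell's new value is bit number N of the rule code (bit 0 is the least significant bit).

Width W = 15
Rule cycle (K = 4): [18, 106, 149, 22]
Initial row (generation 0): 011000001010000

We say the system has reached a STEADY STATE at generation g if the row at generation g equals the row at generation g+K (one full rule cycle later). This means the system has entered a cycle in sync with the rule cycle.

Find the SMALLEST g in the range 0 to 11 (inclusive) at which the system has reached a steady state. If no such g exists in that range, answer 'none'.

Gen 0: 011000001010000
Gen 1 (rule 18): 100100010001000
Gen 2 (rule 106): 001000100010000
Gen 3 (rule 149): 101110111011111
Gen 4 (rule 22): 100000000000000
Gen 5 (rule 18): 010000000000000
Gen 6 (rule 106): 100000000000000
Gen 7 (rule 149): 111111111111111
Gen 8 (rule 22): 000000000000000
Gen 9 (rule 18): 000000000000000
Gen 10 (rule 106): 000000000000000
Gen 11 (rule 149): 111111111111111
Gen 12 (rule 22): 000000000000000
Gen 13 (rule 18): 000000000000000
Gen 14 (rule 106): 000000000000000
Gen 15 (rule 149): 111111111111111

Answer: 7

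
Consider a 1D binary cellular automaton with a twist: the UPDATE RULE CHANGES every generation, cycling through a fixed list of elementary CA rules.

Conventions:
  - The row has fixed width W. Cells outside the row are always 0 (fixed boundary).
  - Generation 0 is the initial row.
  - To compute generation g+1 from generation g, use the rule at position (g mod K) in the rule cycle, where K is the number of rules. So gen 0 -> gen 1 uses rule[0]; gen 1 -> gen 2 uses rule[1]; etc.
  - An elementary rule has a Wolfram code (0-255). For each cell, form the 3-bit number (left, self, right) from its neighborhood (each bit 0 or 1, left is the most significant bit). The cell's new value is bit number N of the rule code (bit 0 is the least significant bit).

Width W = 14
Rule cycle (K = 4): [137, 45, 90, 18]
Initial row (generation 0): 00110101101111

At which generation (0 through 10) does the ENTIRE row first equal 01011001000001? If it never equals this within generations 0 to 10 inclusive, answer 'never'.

Gen 0: 00110101101111
Gen 1 (rule 137): 10100001001110
Gen 2 (rule 45): 11101101001000
Gen 3 (rule 90): 10101100110100
Gen 4 (rule 18): 00000011000010
Gen 5 (rule 137): 11111010011000
Gen 6 (rule 45): 10000110010011
Gen 7 (rule 90): 01001111101111
Gen 8 (rule 18): 10110000000000
Gen 9 (rule 137): 00100111111111
Gen 10 (rule 45): 10100100000000

Answer: never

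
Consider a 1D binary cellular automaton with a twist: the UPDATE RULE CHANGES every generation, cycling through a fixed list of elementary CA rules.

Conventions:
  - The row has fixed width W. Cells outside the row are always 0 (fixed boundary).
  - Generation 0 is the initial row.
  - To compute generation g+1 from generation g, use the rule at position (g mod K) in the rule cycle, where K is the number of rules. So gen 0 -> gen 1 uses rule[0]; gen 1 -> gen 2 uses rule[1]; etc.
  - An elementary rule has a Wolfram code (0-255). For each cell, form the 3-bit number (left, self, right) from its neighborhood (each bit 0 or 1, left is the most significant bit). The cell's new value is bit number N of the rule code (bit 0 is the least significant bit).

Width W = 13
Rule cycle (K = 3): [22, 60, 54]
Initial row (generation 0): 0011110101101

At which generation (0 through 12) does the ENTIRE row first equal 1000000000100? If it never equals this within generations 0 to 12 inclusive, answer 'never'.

Answer: 5

Derivation:
Gen 0: 0011110101101
Gen 1 (rule 22): 0100000100001
Gen 2 (rule 60): 0110000110001
Gen 3 (rule 54): 1001001001011
Gen 4 (rule 22): 1111111111000
Gen 5 (rule 60): 1000000000100
Gen 6 (rule 54): 1100000001110
Gen 7 (rule 22): 0010000010001
Gen 8 (rule 60): 0011000011001
Gen 9 (rule 54): 0100100100111
Gen 10 (rule 22): 1111111111000
Gen 11 (rule 60): 1000000000100
Gen 12 (rule 54): 1100000001110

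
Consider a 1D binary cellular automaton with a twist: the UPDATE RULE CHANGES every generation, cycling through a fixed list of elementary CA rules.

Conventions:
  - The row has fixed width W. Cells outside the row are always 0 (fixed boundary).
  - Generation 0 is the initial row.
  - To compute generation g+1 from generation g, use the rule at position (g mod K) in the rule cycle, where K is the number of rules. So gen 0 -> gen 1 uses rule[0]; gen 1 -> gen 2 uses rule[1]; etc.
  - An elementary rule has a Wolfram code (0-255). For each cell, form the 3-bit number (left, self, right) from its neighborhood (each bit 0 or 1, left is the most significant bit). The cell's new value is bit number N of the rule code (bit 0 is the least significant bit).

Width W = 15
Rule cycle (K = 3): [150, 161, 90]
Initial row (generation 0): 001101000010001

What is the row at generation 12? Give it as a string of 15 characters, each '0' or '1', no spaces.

Answer: 000101101101000

Derivation:
Gen 0: 001101000010001
Gen 1 (rule 150): 010001100111011
Gen 2 (rule 161): 000100000010100
Gen 3 (rule 90): 001010000100010
Gen 4 (rule 150): 011011001110111
Gen 5 (rule 161): 000100000101010
Gen 6 (rule 90): 001010001000001
Gen 7 (rule 150): 011011011100011
Gen 8 (rule 161): 000100101001000
Gen 9 (rule 90): 001011000110100
Gen 10 (rule 150): 011000101000110
Gen 11 (rule 161): 000010010010000
Gen 12 (rule 90): 000101101101000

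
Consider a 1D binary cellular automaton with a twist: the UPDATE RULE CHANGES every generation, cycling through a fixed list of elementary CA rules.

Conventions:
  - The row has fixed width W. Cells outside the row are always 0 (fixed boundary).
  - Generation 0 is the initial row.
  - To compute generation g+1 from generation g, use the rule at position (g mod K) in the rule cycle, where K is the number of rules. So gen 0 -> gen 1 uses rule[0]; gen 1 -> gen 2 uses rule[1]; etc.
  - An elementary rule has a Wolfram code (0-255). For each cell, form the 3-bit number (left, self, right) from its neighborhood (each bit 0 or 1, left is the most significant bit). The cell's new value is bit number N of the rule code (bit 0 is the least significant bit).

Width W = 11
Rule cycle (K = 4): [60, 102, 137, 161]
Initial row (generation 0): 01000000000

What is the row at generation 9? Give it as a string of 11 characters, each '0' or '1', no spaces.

Gen 0: 01000000000
Gen 1 (rule 60): 01100000000
Gen 2 (rule 102): 10100000000
Gen 3 (rule 137): 00001111111
Gen 4 (rule 161): 11100111110
Gen 5 (rule 60): 10010100001
Gen 6 (rule 102): 10111100011
Gen 7 (rule 137): 00111001010
Gen 8 (rule 161): 10010000100
Gen 9 (rule 60): 11011000110

Answer: 11011000110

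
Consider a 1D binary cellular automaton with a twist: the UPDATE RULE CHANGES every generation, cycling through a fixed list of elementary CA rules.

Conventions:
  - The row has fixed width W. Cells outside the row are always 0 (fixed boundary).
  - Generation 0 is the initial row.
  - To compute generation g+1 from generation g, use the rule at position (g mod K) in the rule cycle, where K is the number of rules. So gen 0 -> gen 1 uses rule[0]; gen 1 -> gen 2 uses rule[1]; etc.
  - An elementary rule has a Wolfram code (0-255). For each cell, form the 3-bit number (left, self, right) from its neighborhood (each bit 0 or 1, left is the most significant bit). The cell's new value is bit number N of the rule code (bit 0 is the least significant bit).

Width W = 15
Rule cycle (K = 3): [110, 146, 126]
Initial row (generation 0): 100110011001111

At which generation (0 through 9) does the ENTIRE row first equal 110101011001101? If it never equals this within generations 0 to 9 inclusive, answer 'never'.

Answer: never

Derivation:
Gen 0: 100110011001111
Gen 1 (rule 110): 101110111011001
Gen 2 (rule 146): 000100010000110
Gen 3 (rule 126): 001110111001111
Gen 4 (rule 110): 011011101011001
Gen 5 (rule 146): 100001000000110
Gen 6 (rule 126): 110011100001111
Gen 7 (rule 110): 110110100011001
Gen 8 (rule 146): 000000010100110
Gen 9 (rule 126): 000000111111111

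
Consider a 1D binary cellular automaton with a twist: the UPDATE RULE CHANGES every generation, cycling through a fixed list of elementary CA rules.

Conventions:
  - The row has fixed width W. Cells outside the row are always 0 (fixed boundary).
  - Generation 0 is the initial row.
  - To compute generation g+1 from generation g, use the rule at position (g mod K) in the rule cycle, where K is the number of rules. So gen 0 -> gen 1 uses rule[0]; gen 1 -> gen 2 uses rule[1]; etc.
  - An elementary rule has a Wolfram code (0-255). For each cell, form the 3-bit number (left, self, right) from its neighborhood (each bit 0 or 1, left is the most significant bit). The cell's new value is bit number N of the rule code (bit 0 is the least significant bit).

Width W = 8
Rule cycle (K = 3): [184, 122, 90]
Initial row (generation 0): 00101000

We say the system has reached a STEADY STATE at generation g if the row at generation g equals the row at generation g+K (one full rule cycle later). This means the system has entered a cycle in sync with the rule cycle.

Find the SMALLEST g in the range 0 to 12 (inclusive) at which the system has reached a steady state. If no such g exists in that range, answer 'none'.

Answer: 10

Derivation:
Gen 0: 00101000
Gen 1 (rule 184): 00010100
Gen 2 (rule 122): 00101010
Gen 3 (rule 90): 01000001
Gen 4 (rule 184): 00100000
Gen 5 (rule 122): 01010000
Gen 6 (rule 90): 10001000
Gen 7 (rule 184): 01000100
Gen 8 (rule 122): 10101010
Gen 9 (rule 90): 00000001
Gen 10 (rule 184): 00000000
Gen 11 (rule 122): 00000000
Gen 12 (rule 90): 00000000
Gen 13 (rule 184): 00000000
Gen 14 (rule 122): 00000000
Gen 15 (rule 90): 00000000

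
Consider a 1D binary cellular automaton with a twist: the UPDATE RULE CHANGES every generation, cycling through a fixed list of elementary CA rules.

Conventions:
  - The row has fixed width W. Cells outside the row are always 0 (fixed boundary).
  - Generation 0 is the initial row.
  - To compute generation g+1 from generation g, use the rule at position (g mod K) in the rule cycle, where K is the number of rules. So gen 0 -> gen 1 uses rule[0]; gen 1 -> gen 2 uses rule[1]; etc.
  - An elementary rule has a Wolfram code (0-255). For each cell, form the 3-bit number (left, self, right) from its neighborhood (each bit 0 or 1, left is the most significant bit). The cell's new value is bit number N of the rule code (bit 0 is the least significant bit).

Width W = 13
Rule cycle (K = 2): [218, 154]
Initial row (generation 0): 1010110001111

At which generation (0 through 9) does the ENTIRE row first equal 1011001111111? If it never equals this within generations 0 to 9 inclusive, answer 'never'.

Gen 0: 1010110001111
Gen 1 (rule 218): 0000111011111
Gen 2 (rule 154): 0001110011110
Gen 3 (rule 218): 0011111111111
Gen 4 (rule 154): 0111111111110
Gen 5 (rule 218): 1111111111111
Gen 6 (rule 154): 1111111111110
Gen 7 (rule 218): 1111111111111
Gen 8 (rule 154): 1111111111110
Gen 9 (rule 218): 1111111111111

Answer: never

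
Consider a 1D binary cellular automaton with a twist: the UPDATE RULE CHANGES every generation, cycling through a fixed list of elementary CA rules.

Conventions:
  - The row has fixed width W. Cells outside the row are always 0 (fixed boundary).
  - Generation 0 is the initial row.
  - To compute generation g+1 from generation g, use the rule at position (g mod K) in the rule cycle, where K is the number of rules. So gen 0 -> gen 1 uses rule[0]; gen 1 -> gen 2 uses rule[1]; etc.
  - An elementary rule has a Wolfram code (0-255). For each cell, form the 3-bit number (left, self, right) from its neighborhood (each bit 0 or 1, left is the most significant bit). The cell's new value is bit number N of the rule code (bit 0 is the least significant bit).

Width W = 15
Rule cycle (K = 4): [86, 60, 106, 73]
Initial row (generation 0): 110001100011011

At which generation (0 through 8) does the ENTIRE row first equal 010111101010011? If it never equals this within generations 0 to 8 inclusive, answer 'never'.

Gen 0: 110001100011011
Gen 1 (rule 86): 011010110101001
Gen 2 (rule 60): 010111101111101
Gen 3 (rule 106): 101100111000110
Gen 4 (rule 73): 001100101010110
Gen 5 (rule 86): 010111101010011
Gen 6 (rule 60): 011100011111010
Gen 7 (rule 106): 110100110001100
Gen 8 (rule 73): 110000110101101

Answer: 5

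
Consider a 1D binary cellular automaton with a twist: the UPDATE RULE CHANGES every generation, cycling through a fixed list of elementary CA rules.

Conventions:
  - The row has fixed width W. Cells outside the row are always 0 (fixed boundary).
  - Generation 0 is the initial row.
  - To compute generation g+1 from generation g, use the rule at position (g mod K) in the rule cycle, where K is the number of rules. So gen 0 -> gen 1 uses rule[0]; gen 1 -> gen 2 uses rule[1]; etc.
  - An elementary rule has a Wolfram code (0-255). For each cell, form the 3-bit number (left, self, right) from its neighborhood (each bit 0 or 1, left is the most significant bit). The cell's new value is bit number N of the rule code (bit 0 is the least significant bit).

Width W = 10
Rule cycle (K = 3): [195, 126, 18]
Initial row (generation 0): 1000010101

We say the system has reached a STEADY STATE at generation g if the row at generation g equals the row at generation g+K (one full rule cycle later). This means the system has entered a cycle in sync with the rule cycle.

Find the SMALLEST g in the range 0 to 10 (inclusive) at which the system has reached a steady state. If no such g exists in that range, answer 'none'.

Answer: none

Derivation:
Gen 0: 1000010101
Gen 1 (rule 195): 0011100000
Gen 2 (rule 126): 0110110000
Gen 3 (rule 18): 1000001000
Gen 4 (rule 195): 0011110011
Gen 5 (rule 126): 0110011111
Gen 6 (rule 18): 1001100000
Gen 7 (rule 195): 0010101111
Gen 8 (rule 126): 0111111001
Gen 9 (rule 18): 1000000110
Gen 10 (rule 195): 0011111010
Gen 11 (rule 126): 0110001111
Gen 12 (rule 18): 1001010000
Gen 13 (rule 195): 0010000111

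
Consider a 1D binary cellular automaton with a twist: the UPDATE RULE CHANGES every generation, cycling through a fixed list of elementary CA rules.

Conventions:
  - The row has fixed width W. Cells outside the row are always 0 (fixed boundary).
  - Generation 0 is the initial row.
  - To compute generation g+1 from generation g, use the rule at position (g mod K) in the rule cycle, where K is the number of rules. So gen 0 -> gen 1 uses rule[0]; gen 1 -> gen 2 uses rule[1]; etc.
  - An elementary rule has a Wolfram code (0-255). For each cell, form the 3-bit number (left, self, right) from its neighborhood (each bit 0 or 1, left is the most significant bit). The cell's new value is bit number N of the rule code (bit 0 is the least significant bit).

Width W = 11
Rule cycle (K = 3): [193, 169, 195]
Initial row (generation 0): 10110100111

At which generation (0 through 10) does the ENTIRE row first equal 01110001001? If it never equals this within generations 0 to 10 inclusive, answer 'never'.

Gen 0: 10110100111
Gen 1 (rule 193): 00010000011
Gen 2 (rule 169): 11000111010
Gen 3 (rule 195): 01011011000
Gen 4 (rule 193): 00001001011
Gen 5 (rule 169): 11100000110
Gen 6 (rule 195): 01101111010
Gen 7 (rule 193): 00100111000
Gen 8 (rule 169): 10000110011
Gen 9 (rule 195): 00111010101
Gen 10 (rule 193): 10011000000

Answer: never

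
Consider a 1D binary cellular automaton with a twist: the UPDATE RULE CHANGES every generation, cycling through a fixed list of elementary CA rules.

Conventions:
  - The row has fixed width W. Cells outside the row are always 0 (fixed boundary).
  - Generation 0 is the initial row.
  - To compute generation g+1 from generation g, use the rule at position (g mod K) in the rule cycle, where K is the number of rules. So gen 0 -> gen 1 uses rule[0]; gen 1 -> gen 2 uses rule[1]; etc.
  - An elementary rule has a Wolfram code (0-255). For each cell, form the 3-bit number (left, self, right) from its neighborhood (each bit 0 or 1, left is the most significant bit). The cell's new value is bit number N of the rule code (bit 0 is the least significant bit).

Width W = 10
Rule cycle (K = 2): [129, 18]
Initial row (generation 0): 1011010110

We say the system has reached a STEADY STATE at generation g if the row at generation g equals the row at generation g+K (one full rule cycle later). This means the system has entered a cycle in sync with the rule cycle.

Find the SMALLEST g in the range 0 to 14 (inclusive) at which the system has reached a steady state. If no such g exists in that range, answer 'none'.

Gen 0: 1011010110
Gen 1 (rule 129): 0000000000
Gen 2 (rule 18): 0000000000
Gen 3 (rule 129): 1111111111
Gen 4 (rule 18): 0000000000
Gen 5 (rule 129): 1111111111
Gen 6 (rule 18): 0000000000
Gen 7 (rule 129): 1111111111
Gen 8 (rule 18): 0000000000
Gen 9 (rule 129): 1111111111
Gen 10 (rule 18): 0000000000
Gen 11 (rule 129): 1111111111
Gen 12 (rule 18): 0000000000
Gen 13 (rule 129): 1111111111
Gen 14 (rule 18): 0000000000
Gen 15 (rule 129): 1111111111
Gen 16 (rule 18): 0000000000

Answer: 2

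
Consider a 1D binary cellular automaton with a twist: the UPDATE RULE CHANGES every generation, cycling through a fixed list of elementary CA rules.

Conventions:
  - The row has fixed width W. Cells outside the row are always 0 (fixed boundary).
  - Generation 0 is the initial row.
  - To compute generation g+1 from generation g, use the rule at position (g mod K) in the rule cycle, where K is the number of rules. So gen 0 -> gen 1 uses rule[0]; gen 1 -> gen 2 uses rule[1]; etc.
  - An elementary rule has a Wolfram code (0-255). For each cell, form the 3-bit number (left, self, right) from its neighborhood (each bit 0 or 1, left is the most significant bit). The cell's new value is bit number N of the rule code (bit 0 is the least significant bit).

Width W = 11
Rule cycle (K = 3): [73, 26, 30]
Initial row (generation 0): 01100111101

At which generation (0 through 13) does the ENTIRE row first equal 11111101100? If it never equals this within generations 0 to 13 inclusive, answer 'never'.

Gen 0: 01100111101
Gen 1 (rule 73): 01100100100
Gen 2 (rule 26): 11011011010
Gen 3 (rule 30): 10010010011
Gen 4 (rule 73): 00000000011
Gen 5 (rule 26): 00000000110
Gen 6 (rule 30): 00000001101
Gen 7 (rule 73): 11111101100
Gen 8 (rule 26): 10000001010
Gen 9 (rule 30): 11000011011
Gen 10 (rule 73): 11011011011
Gen 11 (rule 26): 10010010010
Gen 12 (rule 30): 11111111111
Gen 13 (rule 73): 10000000001

Answer: 7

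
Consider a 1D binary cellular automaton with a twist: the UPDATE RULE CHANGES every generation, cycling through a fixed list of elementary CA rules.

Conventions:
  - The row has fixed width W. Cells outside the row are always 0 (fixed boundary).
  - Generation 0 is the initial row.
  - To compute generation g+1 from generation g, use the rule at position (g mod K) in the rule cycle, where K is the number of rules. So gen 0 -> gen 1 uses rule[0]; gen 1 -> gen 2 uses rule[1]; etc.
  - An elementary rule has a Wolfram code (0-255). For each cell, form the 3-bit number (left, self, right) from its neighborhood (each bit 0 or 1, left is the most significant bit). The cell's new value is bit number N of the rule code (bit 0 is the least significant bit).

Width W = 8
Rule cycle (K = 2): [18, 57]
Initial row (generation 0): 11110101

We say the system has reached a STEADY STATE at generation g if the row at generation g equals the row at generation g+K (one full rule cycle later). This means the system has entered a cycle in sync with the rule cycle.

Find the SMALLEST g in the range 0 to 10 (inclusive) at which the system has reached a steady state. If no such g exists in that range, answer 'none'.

Gen 0: 11110101
Gen 1 (rule 18): 00000000
Gen 2 (rule 57): 11111111
Gen 3 (rule 18): 00000000
Gen 4 (rule 57): 11111111
Gen 5 (rule 18): 00000000
Gen 6 (rule 57): 11111111
Gen 7 (rule 18): 00000000
Gen 8 (rule 57): 11111111
Gen 9 (rule 18): 00000000
Gen 10 (rule 57): 11111111
Gen 11 (rule 18): 00000000
Gen 12 (rule 57): 11111111

Answer: 1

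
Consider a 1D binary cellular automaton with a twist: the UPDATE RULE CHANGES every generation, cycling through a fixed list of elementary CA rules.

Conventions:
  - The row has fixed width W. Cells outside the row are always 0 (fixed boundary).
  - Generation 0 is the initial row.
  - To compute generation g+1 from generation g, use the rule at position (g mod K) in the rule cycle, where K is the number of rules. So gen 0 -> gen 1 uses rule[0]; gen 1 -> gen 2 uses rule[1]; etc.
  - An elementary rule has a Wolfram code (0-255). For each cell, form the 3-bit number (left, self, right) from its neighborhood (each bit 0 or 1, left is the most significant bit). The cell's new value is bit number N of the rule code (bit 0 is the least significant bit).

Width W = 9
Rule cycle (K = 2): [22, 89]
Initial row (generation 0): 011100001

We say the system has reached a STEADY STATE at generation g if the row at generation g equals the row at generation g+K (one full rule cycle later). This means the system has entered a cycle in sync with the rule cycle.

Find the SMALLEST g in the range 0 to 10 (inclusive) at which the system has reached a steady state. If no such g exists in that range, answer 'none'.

Gen 0: 011100001
Gen 1 (rule 22): 100010011
Gen 2 (rule 89): 011001011
Gen 3 (rule 22): 100111000
Gen 4 (rule 89): 010101111
Gen 5 (rule 22): 110100000
Gen 6 (rule 89): 110011111
Gen 7 (rule 22): 001100000
Gen 8 (rule 89): 101111111
Gen 9 (rule 22): 100000000
Gen 10 (rule 89): 011111111
Gen 11 (rule 22): 100000000
Gen 12 (rule 89): 011111111

Answer: 9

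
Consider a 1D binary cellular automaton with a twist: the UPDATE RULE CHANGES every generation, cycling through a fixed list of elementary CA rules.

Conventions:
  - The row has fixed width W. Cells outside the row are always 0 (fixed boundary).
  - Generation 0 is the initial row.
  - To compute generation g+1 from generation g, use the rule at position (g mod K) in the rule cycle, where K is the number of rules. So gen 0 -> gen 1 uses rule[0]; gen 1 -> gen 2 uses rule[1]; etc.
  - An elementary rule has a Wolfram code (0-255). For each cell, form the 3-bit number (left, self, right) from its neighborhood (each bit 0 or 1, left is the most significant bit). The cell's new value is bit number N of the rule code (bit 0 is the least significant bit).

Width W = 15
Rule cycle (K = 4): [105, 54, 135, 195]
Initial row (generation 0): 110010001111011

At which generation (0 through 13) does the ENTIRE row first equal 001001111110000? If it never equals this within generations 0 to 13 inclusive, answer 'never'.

Answer: 2

Derivation:
Gen 0: 110010001111011
Gen 1 (rule 105): 110000101001111
Gen 2 (rule 54): 001001111110000
Gen 3 (rule 135): 111010111100111
Gen 4 (rule 195): 011000011101011
Gen 5 (rule 105): 011011010110111
Gen 6 (rule 54): 100100111001000
Gen 7 (rule 135): 101101010011011
Gen 8 (rule 195): 000100000101001
Gen 9 (rule 105): 110001110010000
Gen 10 (rule 54): 001010001111000
Gen 11 (rule 135): 111010110110011
Gen 12 (rule 195): 011000010010101
Gen 13 (rule 105): 011011000001010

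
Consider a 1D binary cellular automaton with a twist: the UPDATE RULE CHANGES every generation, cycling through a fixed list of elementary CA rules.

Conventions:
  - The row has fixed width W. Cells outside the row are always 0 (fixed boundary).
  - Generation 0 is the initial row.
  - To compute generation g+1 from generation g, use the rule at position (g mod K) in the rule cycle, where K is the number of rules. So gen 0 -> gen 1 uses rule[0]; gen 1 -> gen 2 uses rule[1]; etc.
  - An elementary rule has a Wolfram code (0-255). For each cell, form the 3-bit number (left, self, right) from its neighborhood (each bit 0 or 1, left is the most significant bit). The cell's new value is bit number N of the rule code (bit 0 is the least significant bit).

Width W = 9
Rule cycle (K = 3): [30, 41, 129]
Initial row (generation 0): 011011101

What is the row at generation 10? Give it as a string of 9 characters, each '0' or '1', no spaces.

Gen 0: 011011101
Gen 1 (rule 30): 110010001
Gen 2 (rule 41): 100000100
Gen 3 (rule 129): 001110001
Gen 4 (rule 30): 011001011
Gen 5 (rule 41): 010000110
Gen 6 (rule 129): 000110000
Gen 7 (rule 30): 001101000
Gen 8 (rule 41): 101010011
Gen 9 (rule 129): 000000000
Gen 10 (rule 30): 000000000

Answer: 000000000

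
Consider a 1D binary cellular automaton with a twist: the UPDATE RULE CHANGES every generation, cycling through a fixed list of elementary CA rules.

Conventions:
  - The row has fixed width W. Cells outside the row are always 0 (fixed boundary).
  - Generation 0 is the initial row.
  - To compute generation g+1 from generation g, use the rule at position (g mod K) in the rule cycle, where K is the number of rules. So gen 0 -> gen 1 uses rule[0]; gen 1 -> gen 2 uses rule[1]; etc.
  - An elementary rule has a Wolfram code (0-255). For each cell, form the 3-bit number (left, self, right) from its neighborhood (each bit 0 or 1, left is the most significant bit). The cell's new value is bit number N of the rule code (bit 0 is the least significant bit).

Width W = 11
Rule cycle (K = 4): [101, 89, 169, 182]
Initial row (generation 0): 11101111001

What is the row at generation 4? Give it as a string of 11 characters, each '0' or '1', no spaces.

Answer: 10110100011

Derivation:
Gen 0: 11101111001
Gen 1 (rule 101): 00110001001
Gen 2 (rule 89): 10111100100
Gen 3 (rule 169): 01111000001
Gen 4 (rule 182): 10110100011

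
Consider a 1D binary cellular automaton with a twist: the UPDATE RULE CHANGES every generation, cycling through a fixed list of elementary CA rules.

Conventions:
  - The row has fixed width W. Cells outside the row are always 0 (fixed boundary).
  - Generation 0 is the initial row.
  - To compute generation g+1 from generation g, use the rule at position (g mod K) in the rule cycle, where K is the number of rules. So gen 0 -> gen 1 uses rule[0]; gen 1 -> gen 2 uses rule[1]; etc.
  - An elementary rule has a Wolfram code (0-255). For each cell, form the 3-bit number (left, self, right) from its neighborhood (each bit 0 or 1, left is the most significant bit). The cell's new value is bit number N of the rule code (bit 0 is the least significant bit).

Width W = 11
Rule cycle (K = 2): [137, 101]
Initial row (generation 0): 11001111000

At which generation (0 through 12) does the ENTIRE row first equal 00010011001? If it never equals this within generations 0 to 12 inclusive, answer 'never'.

Answer: never

Derivation:
Gen 0: 11001111000
Gen 1 (rule 137): 10001110011
Gen 2 (rule 101): 10100010001
Gen 3 (rule 137): 00001000100
Gen 4 (rule 101): 11101010101
Gen 5 (rule 137): 11000000000
Gen 6 (rule 101): 01011111111
Gen 7 (rule 137): 00011111110
Gen 8 (rule 101): 11000000010
Gen 9 (rule 137): 10011111000
Gen 10 (rule 101): 10000001011
Gen 11 (rule 137): 00111100010
Gen 12 (rule 101): 10000101010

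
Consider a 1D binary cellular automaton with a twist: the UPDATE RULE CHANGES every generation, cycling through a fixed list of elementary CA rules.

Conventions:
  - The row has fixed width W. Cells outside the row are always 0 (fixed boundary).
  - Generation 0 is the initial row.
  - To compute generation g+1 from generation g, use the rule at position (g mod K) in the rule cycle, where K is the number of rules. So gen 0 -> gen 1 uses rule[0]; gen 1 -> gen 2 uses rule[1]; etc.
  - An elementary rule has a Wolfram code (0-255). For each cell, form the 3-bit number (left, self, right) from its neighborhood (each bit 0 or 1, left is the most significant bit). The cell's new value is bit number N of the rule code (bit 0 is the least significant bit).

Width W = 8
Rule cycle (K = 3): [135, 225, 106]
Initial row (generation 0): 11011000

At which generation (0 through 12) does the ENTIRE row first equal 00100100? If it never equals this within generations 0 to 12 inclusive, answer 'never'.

Answer: never

Derivation:
Gen 0: 11011000
Gen 1 (rule 135): 00000011
Gen 2 (rule 225): 11111001
Gen 3 (rule 106): 10001010
Gen 4 (rule 135): 10111010
Gen 5 (rule 225): 01011100
Gen 6 (rule 106): 10110100
Gen 7 (rule 135): 10000101
Gen 8 (rule 225): 00110010
Gen 9 (rule 106): 01110100
Gen 10 (rule 135): 10100101
Gen 11 (rule 225): 01000010
Gen 12 (rule 106): 10000100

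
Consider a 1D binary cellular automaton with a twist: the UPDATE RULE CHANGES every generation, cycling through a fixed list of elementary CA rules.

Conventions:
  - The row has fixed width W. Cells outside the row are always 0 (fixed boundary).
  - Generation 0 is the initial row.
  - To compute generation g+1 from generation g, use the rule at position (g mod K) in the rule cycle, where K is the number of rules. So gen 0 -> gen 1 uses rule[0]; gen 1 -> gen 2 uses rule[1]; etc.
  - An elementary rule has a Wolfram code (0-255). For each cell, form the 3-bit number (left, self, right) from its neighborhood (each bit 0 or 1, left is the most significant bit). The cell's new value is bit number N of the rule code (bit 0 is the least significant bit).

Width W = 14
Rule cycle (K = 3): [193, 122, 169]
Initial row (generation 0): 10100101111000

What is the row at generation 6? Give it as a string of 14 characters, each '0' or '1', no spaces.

Gen 0: 10100101111000
Gen 1 (rule 193): 00000000111011
Gen 2 (rule 122): 00000001101111
Gen 3 (rule 169): 11111101011110
Gen 4 (rule 193): 01111100001110
Gen 5 (rule 122): 11000110011011
Gen 6 (rule 169): 10010100010110

Answer: 10010100010110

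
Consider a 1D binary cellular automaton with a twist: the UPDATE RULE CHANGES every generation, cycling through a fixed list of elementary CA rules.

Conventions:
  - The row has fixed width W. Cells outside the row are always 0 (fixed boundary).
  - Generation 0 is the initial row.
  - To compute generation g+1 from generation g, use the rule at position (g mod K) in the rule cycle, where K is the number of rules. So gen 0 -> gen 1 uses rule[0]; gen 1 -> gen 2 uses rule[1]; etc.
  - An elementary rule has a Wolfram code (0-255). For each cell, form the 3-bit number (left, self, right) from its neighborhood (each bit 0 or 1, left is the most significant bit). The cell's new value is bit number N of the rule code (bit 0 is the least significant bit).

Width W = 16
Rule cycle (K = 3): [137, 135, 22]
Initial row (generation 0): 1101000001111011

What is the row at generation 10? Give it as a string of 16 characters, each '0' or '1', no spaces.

Answer: 1101110010001100

Derivation:
Gen 0: 1101000001111011
Gen 1 (rule 137): 1000011101110010
Gen 2 (rule 135): 1011101000100110
Gen 3 (rule 22): 1000001101111001
Gen 4 (rule 137): 0011101001110000
Gen 5 (rule 135): 1101001010100111
Gen 6 (rule 22): 0001111010111000
Gen 7 (rule 137): 1101110000110011
Gen 8 (rule 135): 0000100111000100
Gen 9 (rule 22): 0001111000101110
Gen 10 (rule 137): 1101110010001100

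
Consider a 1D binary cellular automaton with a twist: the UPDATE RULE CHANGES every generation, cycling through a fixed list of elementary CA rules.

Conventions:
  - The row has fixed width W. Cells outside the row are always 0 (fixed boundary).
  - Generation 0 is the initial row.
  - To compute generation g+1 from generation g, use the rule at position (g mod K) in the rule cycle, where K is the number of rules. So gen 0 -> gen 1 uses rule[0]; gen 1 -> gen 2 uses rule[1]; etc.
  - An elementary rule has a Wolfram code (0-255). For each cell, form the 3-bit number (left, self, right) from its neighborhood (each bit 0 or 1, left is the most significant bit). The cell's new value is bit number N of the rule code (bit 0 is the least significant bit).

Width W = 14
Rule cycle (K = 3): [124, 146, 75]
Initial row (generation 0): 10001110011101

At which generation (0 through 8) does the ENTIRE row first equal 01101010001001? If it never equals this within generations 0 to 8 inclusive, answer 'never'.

Answer: 5

Derivation:
Gen 0: 10001110011101
Gen 1 (rule 124): 11001011010111
Gen 2 (rule 146): 00110000000010
Gen 3 (rule 75): 11110111111100
Gen 4 (rule 124): 10011100000110
Gen 5 (rule 146): 01101010001001
Gen 6 (rule 75): 11100000110010
Gen 7 (rule 124): 10110000111011
Gen 8 (rule 146): 00001001010000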